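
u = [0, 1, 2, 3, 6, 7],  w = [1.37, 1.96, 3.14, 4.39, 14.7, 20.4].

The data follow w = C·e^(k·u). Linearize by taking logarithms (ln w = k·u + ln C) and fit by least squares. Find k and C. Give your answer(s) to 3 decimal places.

k = 0.390, C = 1.374

Let Y = ln w. Fitting Y = k·u + ln C by least squares:
XᵀX = [[99.0000, 19.0000]; [19.0000, 6]], rhs = [44.6352, 9.3147]ᵀ  (here Σu = 19.0000, Σ(u)² = 99.0000, Σln w = 9.3147, Σu·ln w = 44.6352).
Δ = 99.0000·6 − (19.0000)² = 233.0000; k = (44.6352·6 − 19.0000·9.3147)/233.0000 = 0.38984, ln C = (99.0000·9.3147 − 19.0000·44.6352)/233.0000 = 0.31796, so C = exp(0.31796) = 1.37433.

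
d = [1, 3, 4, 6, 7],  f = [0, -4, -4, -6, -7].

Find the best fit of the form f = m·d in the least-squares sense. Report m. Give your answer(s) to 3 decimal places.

Forming XᵀX = [[111]] and Xᵀf = [-113]ᵀ gives XᵀX·[m]ᵀ = Xᵀf.
m = (-113)/111 = -1.01802.

m = -1.018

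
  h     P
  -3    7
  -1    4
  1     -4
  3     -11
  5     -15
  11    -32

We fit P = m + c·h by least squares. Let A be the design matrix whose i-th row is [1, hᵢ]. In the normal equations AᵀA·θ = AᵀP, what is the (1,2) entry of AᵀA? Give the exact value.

16

Row 1 ↔ basis 1, column 2 ↔ basis h, so (AᵀA)_{1,2} = Σᵢ h = (1)·(-3) + (1)·(-1) + (1)·(1) + (1)·(3) + (1)·(5) + (1)·(11) = 16.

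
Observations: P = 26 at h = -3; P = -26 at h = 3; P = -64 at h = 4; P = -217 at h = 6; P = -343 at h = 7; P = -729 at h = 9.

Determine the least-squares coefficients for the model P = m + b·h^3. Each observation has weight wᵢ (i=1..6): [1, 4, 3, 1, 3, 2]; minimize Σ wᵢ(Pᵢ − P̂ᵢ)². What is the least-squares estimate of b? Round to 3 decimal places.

Forming XᵀWX = [[14, 2976]; [2976, 1478418]] and XᵀWP = [-2974, -1478499]ᵀ gives XᵀWX·[m, b]ᵀ = XᵀWP.
Eliminating b: 1478418·(row 1) − 2976·(row 2) gives 11841276·m = 1478418·(-2974) − 2976·(-1478499) = 3197892, so m = 266491/986773.
Then b = ((-1478499) − 2976·(266491/986773))/1478418 = -1974727/1973546.

b = -1.001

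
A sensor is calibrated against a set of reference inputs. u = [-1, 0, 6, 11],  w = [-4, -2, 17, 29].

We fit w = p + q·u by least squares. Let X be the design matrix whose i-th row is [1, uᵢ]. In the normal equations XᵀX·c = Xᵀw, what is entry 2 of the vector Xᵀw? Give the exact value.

425

Entry 2 ↔ basis u, so (Xᵀw)_{2} = Σᵢ (u)·wᵢ = (-1)·(-4) + (0)·(-2) + (6)·(17) + (11)·(29) = 425.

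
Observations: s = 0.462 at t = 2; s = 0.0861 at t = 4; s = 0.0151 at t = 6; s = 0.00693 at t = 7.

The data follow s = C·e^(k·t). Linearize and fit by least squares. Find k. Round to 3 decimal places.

k = -0.845

With ln sᵢ as the transformed response and tᵢ as the regressor:
XᵀX = [[105.0000, 19.0000]; [19.0000, 4]], rhs = [-71.3150, -12.3894]ᵀ  (here Σt = 19.0000, Σ(t)² = 105.0000, Σln s = -12.3894, Σt·ln s = -71.3150).
Solving (det = 59.0000): k = -0.84511, ln C = 0.91693.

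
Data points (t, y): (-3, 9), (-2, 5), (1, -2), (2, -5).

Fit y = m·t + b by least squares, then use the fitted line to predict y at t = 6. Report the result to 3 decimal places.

Forming XᵀX = [[18, -2]; [-2, 4]] and Xᵀy = [-49, 7]ᵀ gives XᵀX·[m, b]ᵀ = Xᵀy.
Eliminating b: 4·(row 1) − (-2)·(row 2) gives 68·m = 4·(-49) − (-2)·7 = -182, so m = -91/34.
Then b = (7 − (-2)·(-91/34))/4 = 7/17.
At t = 6: ŷ = (-91/34)·(6) + (7/17)·(1) = -266/17.

ŷ = -15.647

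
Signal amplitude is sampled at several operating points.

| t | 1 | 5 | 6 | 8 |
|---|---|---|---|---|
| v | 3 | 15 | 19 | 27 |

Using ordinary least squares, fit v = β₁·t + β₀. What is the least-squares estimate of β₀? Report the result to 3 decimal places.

With design matrix A, AᵀA = [[126, 20]; [20, 4]] and Aᵀv = [408, 64]ᵀ.
det = 126·4 − 20² = 104.
β₁ = (408·4 − 20·64)/104 = 44/13; β₀ = (126·64 − 20·408)/104 = -12/13.

β₀ = -0.923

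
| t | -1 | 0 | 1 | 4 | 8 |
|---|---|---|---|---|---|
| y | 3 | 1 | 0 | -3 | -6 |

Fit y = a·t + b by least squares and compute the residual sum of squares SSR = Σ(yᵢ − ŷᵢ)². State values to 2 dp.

SSR = 1.11

The normal equations are: 82·a + 12·b = -63;  12·a + 5·b = -5.
(Σt·t = 82, Σt = 12, Σ1 = 5, Σt·y = -63, Σy = -5.)
Determinant 82·5 − 12² = 266.
a = ((-63)·5 − 12·(-5))/266 = -255/266; b = (82·(-5) − 12·(-63))/266 = 173/133.
Residuals: 197/266, -40/133, -13/38, -62/133, 7/19; SSR = 295/266.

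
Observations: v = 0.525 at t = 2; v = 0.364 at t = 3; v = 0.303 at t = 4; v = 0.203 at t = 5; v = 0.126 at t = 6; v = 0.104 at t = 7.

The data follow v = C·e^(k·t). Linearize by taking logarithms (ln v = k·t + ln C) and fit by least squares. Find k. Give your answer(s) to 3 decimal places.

k = -0.334

With ln vᵢ as the transformed response and tᵢ as the regressor:
Σt = 27.0000, Σ(t)² = 139.0000, Σln v = -8.7784, Σt·ln v = -45.3417.
Equations: 139.0000·k + 27.0000·ln C = -45.3417;  27.0000·k + 6·ln C = -8.7784.
Δ = 139.0000·6 − (27.0000)² = 105.0000; k = (-45.3417·6 − 27.0000·-8.7784)/105.0000 = -0.33366, ln C = (139.0000·-8.7784 − 27.0000·-45.3417)/105.0000 = 0.03842.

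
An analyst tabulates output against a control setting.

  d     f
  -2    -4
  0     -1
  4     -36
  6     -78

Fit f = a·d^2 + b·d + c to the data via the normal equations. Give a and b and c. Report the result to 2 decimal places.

a = -1.88, b = -1.65, c = -0.20

The normal system XᵀX·[a, b, c]ᵀ = Xᵀf is [[1568, 272, 56]; [272, 56, 8]; [56, 8, 4]]·[a, b, c]ᵀ = [-3400, -604, -119]ᵀ.
Row-reducing yields a = -15/8, b = -33/20, c = -1/5.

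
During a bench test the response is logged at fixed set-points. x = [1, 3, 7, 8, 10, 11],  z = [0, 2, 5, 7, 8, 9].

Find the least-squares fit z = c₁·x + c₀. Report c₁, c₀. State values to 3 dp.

c₁ = 0.897, c₀ = -0.810

AᵀA·[c₁, c₀]ᵀ = Aᵀz reads: 344·c₁ + 40·c₀ = 276;  40·c₁ + 6·c₀ = 31.
(Σx·x = 344, Σx = 40, Σ1 = 6, Σx·z = 276, Σz = 31.)
Determinant 344·6 − 40² = 464.
c₁ = (276·6 − 40·31)/464 = 26/29; c₀ = (344·31 − 40·276)/464 = -47/58.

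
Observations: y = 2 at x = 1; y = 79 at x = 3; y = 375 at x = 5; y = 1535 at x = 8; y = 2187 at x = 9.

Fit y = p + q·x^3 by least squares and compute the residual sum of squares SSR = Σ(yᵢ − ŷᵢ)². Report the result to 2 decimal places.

Compute the Gram sums: Σ1 = 5, Σx^3 = 1394, Σx^3·x^3 = 809940.
For Aᵀy: Σy = 4178, Σx^3·y = 2429253.
det = 5·809940 − 1394² = 2106464.
p = (4178·809940 − 1394·2429253)/2106464 = -1224681/1053232; q = (5·2429253 − 1394·4178)/2106464 = 6322133/2106464.
Residuals: 340157/2106464, -1837573/2106464, 2106737/2106464, -530247/1053232, 451173/2106464; SSR = 4395483/2106464.

SSR = 2.09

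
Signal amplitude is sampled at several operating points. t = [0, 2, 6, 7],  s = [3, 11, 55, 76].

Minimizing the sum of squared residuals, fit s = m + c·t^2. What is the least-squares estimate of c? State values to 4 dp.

The normal equations are: 4·m + 89·c = 145;  89·m + 3713·c = 5748.
Δ = 4·3713 − 89² = 6931.
m = (145·3713 − 89·5748)/6931 = 26813/6931; c = (4·5748 − 89·145)/6931 = 10087/6931.

c = 1.4553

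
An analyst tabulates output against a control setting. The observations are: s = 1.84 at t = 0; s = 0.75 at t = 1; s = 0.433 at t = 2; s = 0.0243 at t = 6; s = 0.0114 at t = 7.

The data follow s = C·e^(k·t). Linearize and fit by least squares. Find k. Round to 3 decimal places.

k = -0.715

Let Y = ln s. Fitting Y = k·t + ln C by least squares:
Sums: Σt = 16.0000, Σ(t)² = 90.0000, Σln s = -8.7064, Σt·ln s = -55.5844.
Normal system: [[90.0000, 16.0000]; [16.0000, 5]]·[k, ln C]ᵀ = [-55.5844, -8.7064]ᵀ.
Δ = 90.0000·5 − (16.0000)² = 194.0000; k = (-55.5844·5 − 16.0000·-8.7064)/194.0000 = -0.71454, ln C = (90.0000·-8.7064 − 16.0000·-55.5844)/194.0000 = 0.54525.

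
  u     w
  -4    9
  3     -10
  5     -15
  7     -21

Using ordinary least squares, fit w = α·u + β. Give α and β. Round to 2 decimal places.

α = -2.71, β = -1.80

The normal equations are: 99·α + 11·β = -288;  11·α + 4·β = -37.
Eliminating β: 4·(row 1) − 11·(row 2) gives 275·α = 4·(-288) − 11·(-37) = -745, so α = -149/55.
Then β = ((-37) − 11·(-149/55))/4 = -9/5.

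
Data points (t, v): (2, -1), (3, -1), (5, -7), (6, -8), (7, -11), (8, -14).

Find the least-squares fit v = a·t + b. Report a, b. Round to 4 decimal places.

From the data, Σt·t = 187, Σt = 31, Σ1 = 6.
Moment sums: Σt·v = -277, Σv = -42.
Eliminating b: 6·(row 1) − 31·(row 2) gives 161·a = 6·(-277) − 31·(-42) = -360, so a = -360/161.
Then b = ((-42) − 31·(-360/161))/6 = 733/161.

a = -2.2360, b = 4.5528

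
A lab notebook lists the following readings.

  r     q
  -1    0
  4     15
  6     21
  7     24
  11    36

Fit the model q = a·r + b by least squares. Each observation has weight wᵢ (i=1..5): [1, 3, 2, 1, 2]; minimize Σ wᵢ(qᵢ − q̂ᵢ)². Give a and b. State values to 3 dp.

a = 3.000, b = 3.000

Normal-equation sums: Σwᵢ·r·r = 412, Σwᵢ·r = 52, Σwᵢ·1 = 9.
Right-hand side: Σwᵢ·r·q = 1392, Σwᵢ·q = 183.
Normal equations: [[412, 52]; [52, 9]]·[a, b]ᵀ = [1392, 183]ᵀ.
Eliminating b: 9·(row 1) − 52·(row 2) gives 1004·a = 9·1392 − 52·183 = 3012, so a = 3.
Then b = (183 − 52·3)/9 = 3.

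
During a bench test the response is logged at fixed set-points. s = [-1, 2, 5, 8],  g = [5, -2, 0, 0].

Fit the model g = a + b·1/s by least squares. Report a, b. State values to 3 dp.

a = 0.552, b = -4.521

XᵀX·[a, b]ᵀ = Xᵀg reads: 4·a + (-7/40)·b = 3;  (-7/40)·a + (2089/1600)·b = -6.
(Σ1 = 4, Σ1/s = -7/40, Σ1/s·1/s = 2089/1600, Σg = 3, Σ1/s·g = -6.)
Δ = 4·(2089/1600) − (-7/40)² = 8307/1600.
a = (3·(2089/1600) − (-7/40)·(-6))/(8307/1600) = 1529/2769; b = (4·(-6) − (-7/40)·3)/(8307/1600) = -12520/2769.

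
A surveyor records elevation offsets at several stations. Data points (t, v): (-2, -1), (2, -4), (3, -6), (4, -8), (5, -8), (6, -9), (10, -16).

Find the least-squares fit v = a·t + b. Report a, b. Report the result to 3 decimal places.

With design matrix M, MᵀM = [[194, 28]; [28, 7]] and Mᵀv = [-310, -52]ᵀ.
Δ = 194·7 − 28² = 574.
a = ((-310)·7 − 28·(-52))/574 = -51/41; b = (194·(-52) − 28·(-310))/574 = -704/287.

a = -1.244, b = -2.453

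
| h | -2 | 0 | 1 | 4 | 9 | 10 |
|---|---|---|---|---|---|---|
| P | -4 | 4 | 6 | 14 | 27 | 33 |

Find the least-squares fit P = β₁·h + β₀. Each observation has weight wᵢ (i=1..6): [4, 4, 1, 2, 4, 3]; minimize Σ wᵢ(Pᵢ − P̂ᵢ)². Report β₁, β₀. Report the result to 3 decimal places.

β₁ = 2.868, β₀ = 2.713

The normal equations are: 673·β₁ + 67·β₀ = 2112;  67·β₁ + 18·β₀ = 241.
(Σwᵢ·h·h = 673, Σwᵢ·h = 67, Σwᵢ·1 = 18, Σwᵢ·h·P = 2112, Σwᵢ·P = 241.)
Eliminating β₀: 18·(row 1) − 67·(row 2) gives 7625·β₁ = 18·2112 − 67·241 = 21869, so β₁ = 21869/7625.
Then β₀ = (241 − 67·(21869/7625))/18 = 20689/7625.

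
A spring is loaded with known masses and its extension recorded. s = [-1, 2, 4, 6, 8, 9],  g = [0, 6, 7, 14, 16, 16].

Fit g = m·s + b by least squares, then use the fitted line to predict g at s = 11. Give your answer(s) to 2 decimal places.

Sums needed: Σs·s = 202, Σs = 28, Σ1 = 6.
Right-hand side: Σs·g = 396, Σg = 59.
So AᵀA·[m, b]ᵀ = Aᵀg: [[202, 28]; [28, 6]]·[m, b]ᵀ = [396, 59]ᵀ.
Determinant 202·6 − 28² = 428.
m = (396·6 − 28·59)/428 = 181/107; b = (202·59 − 28·396)/428 = 415/214.
At s = 11: ĝ = (181/107)·(11) + (415/214)·(1) = 4397/214.

ĝ = 20.55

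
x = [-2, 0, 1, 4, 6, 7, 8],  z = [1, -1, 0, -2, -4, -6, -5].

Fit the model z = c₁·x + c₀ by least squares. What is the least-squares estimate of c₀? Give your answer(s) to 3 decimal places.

Normal-equation sums: Σx·x = 170, Σx = 24, Σ1 = 7.
Moment sums: Σx·z = -116, Σz = -17.
Δ = 170·7 − 24² = 614.
c₁ = ((-116)·7 − 24·(-17))/614 = -202/307; c₀ = (170·(-17) − 24·(-116))/614 = -53/307.

c₀ = -0.173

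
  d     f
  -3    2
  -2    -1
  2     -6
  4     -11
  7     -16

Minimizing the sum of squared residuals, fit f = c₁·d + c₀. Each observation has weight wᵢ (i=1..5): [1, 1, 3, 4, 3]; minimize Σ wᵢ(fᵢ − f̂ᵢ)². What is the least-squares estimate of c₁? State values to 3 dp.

The normal equations are: 236·c₁ + 38·c₀ = -552;  38·c₁ + 12·c₀ = -109.
(Σwᵢ·d·d = 236, Σwᵢ·d = 38, Σwᵢ·1 = 12, Σwᵢ·d·f = -552, Σwᵢ·f = -109.)
Δ = 236·12 − 38² = 1388.
c₁ = ((-552)·12 − 38·(-109))/1388 = -1241/694; c₀ = (236·(-109) − 38·(-552))/1388 = -1187/347.

c₁ = -1.788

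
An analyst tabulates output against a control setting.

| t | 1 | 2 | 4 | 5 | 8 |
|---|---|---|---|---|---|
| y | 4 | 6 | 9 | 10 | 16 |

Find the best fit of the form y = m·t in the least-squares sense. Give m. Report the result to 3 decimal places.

MᵀM·[m]ᵀ = Mᵀy reads: 110·m = 230.
(Σt·t = 110, Σt·y = 230.)
Hence m = 230 / 110 ≈ 2.09091.

m = 2.091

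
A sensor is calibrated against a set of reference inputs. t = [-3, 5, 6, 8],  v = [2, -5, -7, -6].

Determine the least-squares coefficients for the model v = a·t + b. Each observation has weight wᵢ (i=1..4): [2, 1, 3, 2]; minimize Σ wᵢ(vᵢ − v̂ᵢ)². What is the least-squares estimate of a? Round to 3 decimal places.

a = -0.831

Setting ∂/∂a … = 0 gives: 279·a + 33·b = -259;  33·a + 8·b = -34.
(Σwᵢ·t·t = 279, Σwᵢ·t = 33, Σwᵢ·1 = 8, Σwᵢ·t·v = -259, Σwᵢ·v = -34.)
det = 279·8 − 33² = 1143.
a = ((-259)·8 − 33·(-34))/1143 = -950/1143; b = (279·(-34) − 33·(-259))/1143 = -313/381.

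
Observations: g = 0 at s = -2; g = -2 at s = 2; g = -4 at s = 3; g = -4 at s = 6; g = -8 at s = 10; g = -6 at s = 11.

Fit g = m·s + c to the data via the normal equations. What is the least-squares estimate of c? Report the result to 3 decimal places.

Entries of AᵀA: Σs·s = 274, Σs = 30, Σ1 = 6.
Moment sums: Σs·g = -186, Σg = -24.
Normal equations: [[274, 30]; [30, 6]]·[m, c]ᵀ = [-186, -24]ᵀ.
Δ = 274·6 − 30² = 744.
m = ((-186)·6 − 30·(-24))/744 = -33/62; c = (274·(-24) − 30·(-186))/744 = -83/62.

c = -1.339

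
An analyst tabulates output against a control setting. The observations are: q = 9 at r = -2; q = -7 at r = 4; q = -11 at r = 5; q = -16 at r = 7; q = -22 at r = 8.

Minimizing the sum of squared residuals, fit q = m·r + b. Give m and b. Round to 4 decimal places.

Sums needed: Σr·r = 158, Σr = 22, Σ1 = 5.
Right-hand side: Σr·q = -389, Σq = -47.
Normal equations: [[158, 22]; [22, 5]]·[m, b]ᵀ = [-389, -47]ᵀ.
Δ = 158·5 − 22² = 306.
m = ((-389)·5 − 22·(-47))/306 = -911/306; b = (158·(-47) − 22·(-389))/306 = 566/153.

m = -2.9771, b = 3.6993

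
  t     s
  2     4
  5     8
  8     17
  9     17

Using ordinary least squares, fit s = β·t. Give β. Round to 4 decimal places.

From the data, Σt·t = 174.
And Σt·s = 337.
Normal equations: [[174]]·[β]ᵀ = [337]ᵀ.
Hence β = 337 / 174 ≈ 1.93678.

β = 1.9368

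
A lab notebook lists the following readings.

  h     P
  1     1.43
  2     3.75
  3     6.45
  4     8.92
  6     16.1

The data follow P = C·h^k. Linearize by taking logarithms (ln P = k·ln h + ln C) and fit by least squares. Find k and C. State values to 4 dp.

Taking logs, ln P = k·ln h + ln C, so regress ln P on ln h.
Σln h = 4.9698, Σ(ln h)² = 6.8196, Σln P = 8.5106, Σln h·ln P = 10.9767.
Normal system: [[6.8196, 4.9698]; [4.9698, 5]]·[k, ln C]ᵀ = [10.9767, 8.5106]ᵀ.
Solving (det = 9.3990): k = 1.33919, ln C = 0.37102, so C = exp(0.37102) = 1.44921.

k = 1.3392, C = 1.4492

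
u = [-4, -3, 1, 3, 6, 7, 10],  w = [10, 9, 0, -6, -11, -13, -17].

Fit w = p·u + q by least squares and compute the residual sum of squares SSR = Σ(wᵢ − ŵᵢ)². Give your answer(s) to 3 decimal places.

Forming XᵀX = [[220, 20]; [20, 7]] and Xᵀw = [-412, -28]ᵀ gives XᵀX·[p, q]ᵀ = Xᵀw.
Determinant 220·7 − 20² = 1140.
p = ((-412)·7 − 20·(-28))/1140 = -581/285; q = (220·(-28) − 20·(-412))/1140 = 104/57.
Residuals: 2/95, 302/285, 61/285, -487/285, -169/285, -158/285, 89/57; SSR = 2048/285.

SSR = 7.186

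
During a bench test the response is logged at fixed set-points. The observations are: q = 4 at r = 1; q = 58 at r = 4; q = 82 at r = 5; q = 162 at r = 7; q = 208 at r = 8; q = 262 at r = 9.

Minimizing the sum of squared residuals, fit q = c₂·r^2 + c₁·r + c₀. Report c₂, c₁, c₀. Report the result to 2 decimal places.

The normal system MᵀM·[c₂, c₁, c₀]ᵀ = Mᵀq is [[13940, 1774, 236]; [1774, 236, 34]; [236, 34, 6]]·[c₂, c₁, c₀]ᵀ = [45454, 5802, 776]ᵀ.
Solving the 3×3 system (Gaussian elimination) gives c₂ = 5048/1671, c₁ = 16489/8355, c₀ = -1877/2785.

c₂ = 3.02, c₁ = 1.97, c₀ = -0.67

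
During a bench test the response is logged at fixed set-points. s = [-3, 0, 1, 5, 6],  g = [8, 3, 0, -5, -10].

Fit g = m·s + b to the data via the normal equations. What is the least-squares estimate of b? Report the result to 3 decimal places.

The normal equations are: 71·m + 9·b = -109;  9·m + 5·b = -4.
Eliminating b: 5·(row 1) − 9·(row 2) gives 274·m = 5·(-109) − 9·(-4) = -509, so m = -509/274.
Then b = ((-4) − 9·(-509/274))/5 = 697/274.

b = 2.544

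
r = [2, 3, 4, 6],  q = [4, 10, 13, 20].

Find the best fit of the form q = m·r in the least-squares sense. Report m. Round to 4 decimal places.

Forming XᵀX = [[65]] and Xᵀq = [210]ᵀ gives XᵀX·[m]ᵀ = Xᵀq.
Hence m = 210 / 65 ≈ 3.23077.

m = 3.2308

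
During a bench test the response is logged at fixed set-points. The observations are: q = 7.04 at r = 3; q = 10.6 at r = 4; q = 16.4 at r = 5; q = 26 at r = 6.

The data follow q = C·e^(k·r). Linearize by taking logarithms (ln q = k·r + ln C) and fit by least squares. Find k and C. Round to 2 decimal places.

k = 0.44, C = 1.88

Linearized form: ln q = k·r + ln C. From the 4 transformed points,
AᵀA = [[86.0000, 18.0000]; [18.0000, 4]], rhs = [48.8332, 10.3678]ᵀ  (here Σr = 18.0000, Σ(r)² = 86.0000, Σln q = 10.3678, Σr·ln q = 48.8332).
Slope k = (n·Σr·ln q − Σr·Σln q)/(n·Σ(r)² − (Σr)²) = (4·48.8332 − 18.0000·10.3678)/20.0000 = 0.43559; ln C = (Σln q − k·Σr)/n = 0.63181, so C = exp(0.63181) = 1.88101.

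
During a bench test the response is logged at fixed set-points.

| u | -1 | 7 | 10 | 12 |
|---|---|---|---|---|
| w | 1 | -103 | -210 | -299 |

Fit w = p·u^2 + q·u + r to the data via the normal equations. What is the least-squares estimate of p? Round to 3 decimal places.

p = -2.009

Entries of XᵀX: Σu^2·u^2 = 33138, Σu^2·u = 3070, Σu^2 = 294, Σu·u = 294, Σu = 28, Σ1 = 4.
Right-hand side: Σu^2·w = -69102, Σu·w = -6410, Σw = -611.
So XᵀX·[p, q, r]ᵀ = Xᵀw: [[33138, 3070, 294]; [3070, 294, 28]; [294, 28, 4]]·[p, q, r]ᵀ = [-69102, -6410, -611]ᵀ.
Solving the 3×3 system (Gaussian elimination) gives p = -212367/105698, q = -107535/105698, r = 108175/52849.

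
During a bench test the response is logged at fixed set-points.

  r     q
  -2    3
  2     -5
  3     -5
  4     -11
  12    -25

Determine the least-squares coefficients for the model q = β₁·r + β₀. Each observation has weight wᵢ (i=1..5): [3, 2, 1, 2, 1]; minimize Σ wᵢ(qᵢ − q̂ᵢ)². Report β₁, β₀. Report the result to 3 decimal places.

From the data, Σwᵢ·r·r = 205, Σwᵢ·r = 21, Σwᵢ·1 = 9.
For MᵀWq: Σwᵢ·r·q = -441, Σwᵢ·q = -53.
So MᵀWM·[β₁, β₀]ᵀ = MᵀWq: [[205, 21]; [21, 9]]·[β₁, β₀]ᵀ = [-441, -53]ᵀ.
Eliminating β₀: 9·(row 1) − 21·(row 2) gives 1404·β₁ = 9·(-441) − 21·(-53) = -2856, so β₁ = -238/117.
Then β₀ = ((-53) − 21·(-238/117))/9 = -401/351.

β₁ = -2.034, β₀ = -1.142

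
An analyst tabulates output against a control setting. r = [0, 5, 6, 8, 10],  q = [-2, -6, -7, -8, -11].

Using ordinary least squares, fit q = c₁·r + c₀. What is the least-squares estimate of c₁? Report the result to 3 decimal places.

Setting ∂/∂c₁ … = 0 gives: 225·c₁ + 29·c₀ = -246;  29·c₁ + 5·c₀ = -34.
Eliminating c₀: 5·(row 1) − 29·(row 2) gives 284·c₁ = 5·(-246) − 29·(-34) = -244, so c₁ = -61/71.
Then c₀ = ((-34) − 29·(-61/71))/5 = -129/71.

c₁ = -0.859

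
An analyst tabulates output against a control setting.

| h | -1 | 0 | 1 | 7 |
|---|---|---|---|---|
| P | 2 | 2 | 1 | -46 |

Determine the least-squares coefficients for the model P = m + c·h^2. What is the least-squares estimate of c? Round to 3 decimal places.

With design matrix M, MᵀM = [[4, 51]; [51, 2403]] and MᵀP = [-41, -2251]ᵀ.
det = 4·2403 − 51² = 7011.
m = ((-41)·2403 − 51·(-2251))/7011 = 5426/2337; c = (4·(-2251) − 51·(-41))/7011 = -6913/7011.

c = -0.986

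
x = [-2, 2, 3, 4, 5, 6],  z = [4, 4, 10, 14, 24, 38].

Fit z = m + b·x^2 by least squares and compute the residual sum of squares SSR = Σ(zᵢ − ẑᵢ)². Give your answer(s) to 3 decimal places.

Entries of AᵀA: Σ1 = 6, Σx^2 = 94, Σx^2·x^2 = 2290.
Right-hand side: Σz = 94, Σx^2·z = 2314.
Normal equations: [[6, 94]; [94, 2290]]·[m, b]ᵀ = [94, 2314]ᵀ.
Δ = 6·2290 − 94² = 4904.
m = (94·2290 − 94·2314)/4904 = -282/613; b = (6·2314 − 94·94)/4904 = 631/613.
Residuals: 210/613, 210/613, 733/613, -1232/613, -781/613, 860/613; SSR = 5698/613.

SSR = 9.295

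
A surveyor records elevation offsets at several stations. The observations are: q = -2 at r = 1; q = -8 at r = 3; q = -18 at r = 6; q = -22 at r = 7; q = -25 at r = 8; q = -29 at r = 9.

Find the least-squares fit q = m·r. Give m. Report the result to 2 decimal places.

m = -3.12

With design matrix X, XᵀX = [[240]] and Xᵀq = [-749]ᵀ.
m = (-749)/240 = -3.12083.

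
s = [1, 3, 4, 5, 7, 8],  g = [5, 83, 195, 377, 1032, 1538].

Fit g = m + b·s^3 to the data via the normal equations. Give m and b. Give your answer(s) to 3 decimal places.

m = 2.291, b = 3.000

MᵀM·[m, b]ᵀ = Mᵀg reads: 6·m + 1072·b = 3230;  1072·m + 400244·b = 1203283.
(Σ1 = 6, Σs^3 = 1072, Σs^3·s^3 = 400244, Σg = 3230, Σs^3·g = 1203283.)
det = 6·400244 − 1072² = 1252280.
m = (3230·400244 − 1072·1203283)/1252280 = 358593/156535; b = (6·1203283 − 1072·3230)/1252280 = 1878569/626140.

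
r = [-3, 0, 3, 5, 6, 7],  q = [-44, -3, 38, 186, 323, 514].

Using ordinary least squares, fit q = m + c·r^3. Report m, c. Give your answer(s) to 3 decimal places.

Forming AᵀA = [[6, 684]; [684, 181388]] and Aᵀq = [1014, 271534]ᵀ gives AᵀA·[m, c]ᵀ = Aᵀq.
Eliminating c: 181388·(row 1) − 684·(row 2) gives 620472·m = 181388·1014 − 684·271534 = -1801824, so m = -75076/25853.
Then c = (271534 − 684·(-75076/25853))/181388 = 77969/51706.

m = -2.904, c = 1.508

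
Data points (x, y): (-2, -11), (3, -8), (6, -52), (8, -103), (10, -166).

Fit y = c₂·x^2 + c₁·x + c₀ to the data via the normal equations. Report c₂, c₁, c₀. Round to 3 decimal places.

c₂ = -1.935, c₁ = 2.523, c₀ = 1.838

With design matrix A, AᵀA = [[15489, 1747, 213]; [1747, 213, 25]; [213, 25, 5]] and Aᵀy = [-25180, -2798, -340]ᵀ.
Solving the 3×3 system (Gaussian elimination) gives c₂ = -21865/11297, c₁ = 28498/11297, c₀ = 20763/11297.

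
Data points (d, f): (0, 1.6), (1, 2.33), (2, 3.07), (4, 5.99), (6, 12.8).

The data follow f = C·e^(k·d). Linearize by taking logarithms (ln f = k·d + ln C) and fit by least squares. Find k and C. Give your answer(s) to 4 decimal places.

Let Y = ln f. Fitting Y = k·d + ln C by least squares:
Sums: Σd = 13.0000, Σ(d)² = 57.0000, Σln f = 6.7771, Σd·ln f = 25.5463.
Normal system: [[57.0000, 13.0000]; [13.0000, 5]]·[k, ln C]ᵀ = [25.5463, 6.7771]ᵀ.
Δ = 57.0000·5 − (13.0000)² = 116.0000; k = (25.5463·5 − 13.0000·6.7771)/116.0000 = 0.34163, ln C = (57.0000·6.7771 − 13.0000·25.5463)/116.0000 = 0.46718, so C = exp(0.46718) = 1.59548.

k = 0.3416, C = 1.5955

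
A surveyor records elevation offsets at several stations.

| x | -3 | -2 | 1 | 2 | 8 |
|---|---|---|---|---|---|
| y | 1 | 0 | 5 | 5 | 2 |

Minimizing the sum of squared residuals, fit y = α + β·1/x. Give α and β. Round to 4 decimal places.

From the data, Σ1 = 5, Σ1/x = 19/24, Σ1/x·1/x = 937/576.
Right-hand side: Σy = 13, Σ1/x·y = 89/12.
So MᵀM·[α, β]ᵀ = Mᵀy: [[5, 19/24]; [19/24, 937/576]]·[α, β]ᵀ = [13, 89/12]ᵀ.
Determinant 5·(937/576) − (19/24)² = 1081/144.
α = (13·(937/576) − (19/24)·(89/12))/(1081/144) = 8799/4324; β = (5·(89/12) − (19/24)·13)/(1081/144) = 3858/1081.

α = 2.0349, β = 3.5689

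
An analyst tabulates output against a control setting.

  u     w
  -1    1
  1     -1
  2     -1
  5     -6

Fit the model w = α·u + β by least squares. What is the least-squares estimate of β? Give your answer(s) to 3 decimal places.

Sums needed: Σu·u = 31, Σu = 7, Σ1 = 4.
And Σu·w = -34, Σw = -7.
So AᵀA·[α, β]ᵀ = Aᵀw: [[31, 7]; [7, 4]]·[α, β]ᵀ = [-34, -7]ᵀ.
Δ = 31·4 − 7² = 75.
α = ((-34)·4 − 7·(-7))/75 = -29/25; β = (31·(-7) − 7·(-34))/75 = 7/25.

β = 0.280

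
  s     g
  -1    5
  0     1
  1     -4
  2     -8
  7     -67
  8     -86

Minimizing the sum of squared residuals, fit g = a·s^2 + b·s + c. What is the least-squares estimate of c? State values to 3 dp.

c = 1.642

Compute the Gram sums: Σs^2·s^2 = 6515, Σs^2·s = 863, Σs^2 = 119, Σs·s = 119, Σs = 17, Σ1 = 6.
Right-hand side: Σs^2·g = -8818, Σs·g = -1182, Σg = -159.
Normal equations: [[6515, 863, 119]; [863, 119, 17]; [119, 17, 6]]·[a, b, c]ᵀ = [-8818, -1182, -159]ᵀ.
Solving the 3×3 system (Gaussian elimination) gives a = -9953/10680, b = -182033/53400, c = 14611/8900.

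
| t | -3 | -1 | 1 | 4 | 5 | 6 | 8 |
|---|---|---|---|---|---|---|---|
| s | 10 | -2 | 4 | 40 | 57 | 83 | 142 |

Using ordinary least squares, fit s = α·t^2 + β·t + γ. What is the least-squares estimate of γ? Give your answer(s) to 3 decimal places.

γ = -1.049

Sums needed: Σt^2·t^2 = 6356, Σt^2·t = 890, Σt^2 = 152, Σt·t = 152, Σt = 20, Σ1 = 7.
Right-hand side: Σt^2·s = 14233, Σt·s = 2055, Σs = 334.
So XᵀX·[α, β, γ]ᵀ = Xᵀs: [[6356, 890, 152]; [890, 152, 20]; [152, 20, 7]]·[α, β, γ]ᵀ = [14233, 2055, 334]ᵀ.
Inverting the 3×3 Gram matrix, [α, β, γ]ᵀ = [561863/287538, 637255/287538, -2956/2819]ᵀ.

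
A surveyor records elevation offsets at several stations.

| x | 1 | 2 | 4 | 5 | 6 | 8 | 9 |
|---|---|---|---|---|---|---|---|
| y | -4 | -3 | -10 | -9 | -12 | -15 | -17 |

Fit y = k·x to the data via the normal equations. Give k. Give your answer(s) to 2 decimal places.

k = -1.94

Forming MᵀM = [[227]] and Mᵀy = [-440]ᵀ gives MᵀM·[k]ᵀ = Mᵀy.
k = (-440)/227 = -1.93833.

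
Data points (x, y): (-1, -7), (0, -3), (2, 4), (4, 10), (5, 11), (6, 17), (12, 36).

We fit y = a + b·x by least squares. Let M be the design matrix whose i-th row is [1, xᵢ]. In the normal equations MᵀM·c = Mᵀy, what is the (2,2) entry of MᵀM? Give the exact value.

Row 2 ↔ basis x, column 2 ↔ basis x, so (MᵀM)_{2,2} = Σᵢ (x)·(x) = (-1)·(-1) + (0)·(0) + (2)·(2) + (4)·(4) + (5)·(5) + (6)·(6) + (12)·(12) = 226.

226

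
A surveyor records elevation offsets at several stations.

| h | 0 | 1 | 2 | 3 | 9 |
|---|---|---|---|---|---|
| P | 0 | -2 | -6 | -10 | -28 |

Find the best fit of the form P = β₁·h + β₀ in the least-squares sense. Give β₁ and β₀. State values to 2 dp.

β₁ = -3.16, β₀ = 0.28

The normal equations are: 95·β₁ + 15·β₀ = -296;  15·β₁ + 5·β₀ = -46.
(Σh·h = 95, Σh = 15, Σ1 = 5, Σh·P = -296, ΣP = -46.)
det = 95·5 − 15² = 250.
β₁ = ((-296)·5 − 15·(-46))/250 = -79/25; β₀ = (95·(-46) − 15·(-296))/250 = 7/25.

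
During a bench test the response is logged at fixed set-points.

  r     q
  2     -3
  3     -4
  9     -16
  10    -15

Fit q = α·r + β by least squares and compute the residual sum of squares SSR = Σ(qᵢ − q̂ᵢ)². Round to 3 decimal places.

SSR = 3.880

From the data, Σr·r = 194, Σr = 24, Σ1 = 4.
Moment sums: Σr·q = -312, Σq = -38.
Δ = 194·4 − 24² = 200.
α = ((-312)·4 − 24·(-38))/200 = -42/25; β = (194·(-38) − 24·(-312))/200 = 29/50.
Residuals: -11/50, 23/50, -73/50, 61/50; SSR = 97/25.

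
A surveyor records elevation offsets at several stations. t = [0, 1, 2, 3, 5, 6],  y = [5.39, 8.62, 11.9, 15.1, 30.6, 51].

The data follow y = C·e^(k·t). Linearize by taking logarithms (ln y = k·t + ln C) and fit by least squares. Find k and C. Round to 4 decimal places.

Linearized form: ln y = k·t + ln C. From the 6 transformed points,
XᵀX = [[75.0000, 17.0000]; [17.0000, 6]], rhs = [55.9472, 16.3827]ᵀ  (here Σt = 17.0000, Σ(t)² = 75.0000, Σln y = 16.3827, Σt·ln y = 55.9472).
Solving (det = 161.0000): k = 0.35514, ln C = 1.72422, so C = exp(1.72422) = 5.60814.

k = 0.3551, C = 5.6081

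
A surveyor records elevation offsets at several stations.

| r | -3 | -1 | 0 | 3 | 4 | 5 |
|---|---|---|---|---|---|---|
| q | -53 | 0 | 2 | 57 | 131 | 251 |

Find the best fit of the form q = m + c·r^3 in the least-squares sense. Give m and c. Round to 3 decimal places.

m = 2.014, c = 2.000

AᵀA·[m, c]ᵀ = Aᵀq reads: 6·m + 188·c = 388;  188·m + 21180·c = 42729.
Determinant 6·21180 − 188² = 91736.
m = (388·21180 − 188·42729)/91736 = 46197/22934; c = (6·42729 − 188·388)/91736 = 91715/45868.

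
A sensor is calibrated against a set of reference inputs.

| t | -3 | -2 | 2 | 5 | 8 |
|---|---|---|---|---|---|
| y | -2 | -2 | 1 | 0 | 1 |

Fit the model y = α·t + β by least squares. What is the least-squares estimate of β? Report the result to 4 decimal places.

β = -0.9581

From the data, Σt·t = 106, Σt = 10, Σ1 = 5.
Moment sums: Σt·y = 20, Σy = -2.
So XᵀX·[α, β]ᵀ = Xᵀy: [[106, 10]; [10, 5]]·[α, β]ᵀ = [20, -2]ᵀ.
Δ = 106·5 − 10² = 430.
α = (20·5 − 10·(-2))/430 = 12/43; β = (106·(-2) − 10·20)/430 = -206/215.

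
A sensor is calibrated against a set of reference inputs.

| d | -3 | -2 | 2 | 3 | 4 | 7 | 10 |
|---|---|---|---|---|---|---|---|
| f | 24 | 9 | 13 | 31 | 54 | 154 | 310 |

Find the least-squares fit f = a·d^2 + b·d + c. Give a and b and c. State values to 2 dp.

a = 2.98, b = 1.20, c = 0.12

The normal system AᵀA·[a, b, c]ᵀ = Aᵀf is [[12851, 1407, 191]; [1407, 191, 21]; [191, 21, 7]]·[a, b, c]ᵀ = [39993, 4423, 595]ᵀ.
Inverting the 3×3 Gram matrix, [a, b, c]ᵀ = [1471631/494009, 592621/494009, 58399/494009]ᵀ.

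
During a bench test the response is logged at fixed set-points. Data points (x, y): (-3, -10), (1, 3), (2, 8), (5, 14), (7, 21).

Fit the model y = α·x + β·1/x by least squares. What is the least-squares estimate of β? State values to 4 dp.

β = 0.8965

From the data, Σx·x = 88, Σx·1/x = 5, Σ1/x·1/x = 62689/44100.
And Σx·y = 266, Σ1/x·y = 242/15.
AᵀA·[α, β]ᵀ = Aᵀy becomes [[88, 5]; [5, 62689/44100]]·[α, β]ᵀ = [266, 242/15]ᵀ.
Eliminating β: (62689/44100)·(row 1) − 5·(row 2) gives (1103533/11025)·α = (62689/44100)·266 − 5·(242/15) = 936991/3150, so α = 6558937/2207066.
Then β = ((242/15) − 5·(6558937/2207066))/(62689/44100) = 989310/1103533.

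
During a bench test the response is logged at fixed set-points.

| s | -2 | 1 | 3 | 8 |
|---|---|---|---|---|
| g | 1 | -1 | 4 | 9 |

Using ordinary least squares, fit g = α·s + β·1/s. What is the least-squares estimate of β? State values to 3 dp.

Entries of AᵀA: Σs·s = 78, Σs·1/s = 4, Σ1/s·1/s = 793/576.
Moment sums: Σs·g = 81, Σ1/s·g = 23/24.
AᵀA·[α, β]ᵀ = Aᵀg becomes [[78, 4]; [4, 793/576]]·[α, β]ᵀ = [81, 23/24]ᵀ.
Determinant 78·(793/576) − 4² = 8773/96.
α = (81·(793/576) − 4·(23/24))/(8773/96) = 20675/17546; β = (78·(23/24) − 4·81)/(8773/96) = -23928/8773.

β = -2.727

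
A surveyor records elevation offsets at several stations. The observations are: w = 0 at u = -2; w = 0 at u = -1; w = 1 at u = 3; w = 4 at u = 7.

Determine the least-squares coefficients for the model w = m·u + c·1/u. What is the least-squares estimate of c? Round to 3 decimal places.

c = -0.943

Forming MᵀM = [[63, 4]; [4, 2437/1764]] and Mᵀw = [31, 19/21]ᵀ gives MᵀM·[m, c]ᵀ = Mᵀw.
Determinant 63·(2437/1764) − 4² = 1989/28.
m = (31·(2437/1764) − 4·(19/21))/(1989/28) = 69163/125307; c = (63·(19/21) − 4·31)/(1989/28) = -1876/1989.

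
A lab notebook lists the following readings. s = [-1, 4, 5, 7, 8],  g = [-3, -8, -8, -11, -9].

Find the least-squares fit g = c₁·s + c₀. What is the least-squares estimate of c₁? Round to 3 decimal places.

c₁ = -0.785

Sums needed: Σs·s = 155, Σs = 23, Σ1 = 5.
For Mᵀg: Σs·g = -218, Σg = -39.
MᵀM·[c₁, c₀]ᵀ = Mᵀg becomes [[155, 23]; [23, 5]]·[c₁, c₀]ᵀ = [-218, -39]ᵀ.
det = 155·5 − 23² = 246.
c₁ = ((-218)·5 − 23·(-39))/246 = -193/246; c₀ = (155·(-39) − 23·(-218))/246 = -1031/246.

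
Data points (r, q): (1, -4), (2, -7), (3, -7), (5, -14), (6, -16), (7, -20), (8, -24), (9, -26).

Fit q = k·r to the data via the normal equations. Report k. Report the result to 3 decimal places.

Forming MᵀM = [[269]] and Mᵀq = [-771]ᵀ gives MᵀM·[k]ᵀ = Mᵀq.
Hence k = -771 / 269 ≈ -2.86617.

k = -2.866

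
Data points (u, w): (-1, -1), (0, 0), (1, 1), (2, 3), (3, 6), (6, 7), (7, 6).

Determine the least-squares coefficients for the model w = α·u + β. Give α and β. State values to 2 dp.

α = 0.99, β = 0.59

Normal-equation sums: Σu·u = 100, Σu = 18, Σ1 = 7.
Right-hand side: Σu·w = 110, Σw = 22.
Eliminating β: 7·(row 1) − 18·(row 2) gives 376·α = 7·110 − 18·22 = 374, so α = 187/188.
Then β = (22 − 18·(187/188))/7 = 55/94.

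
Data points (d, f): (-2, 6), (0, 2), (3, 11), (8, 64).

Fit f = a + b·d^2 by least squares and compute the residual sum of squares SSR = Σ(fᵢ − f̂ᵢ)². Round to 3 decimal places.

Sums needed: Σ1 = 4, Σd^2 = 77, Σd^2·d^2 = 4193.
Moment sums: Σf = 83, Σd^2·f = 4219.
Δ = 4·4193 − 77² = 10843.
a = (83·4193 − 77·4219)/10843 = 3308/1549; b = (4·4219 − 77·83)/10843 = 10485/10843.
Residuals: -38/10843, -210/1549, 1752/10843, -244/10843; SSR = 488/10843.

SSR = 0.045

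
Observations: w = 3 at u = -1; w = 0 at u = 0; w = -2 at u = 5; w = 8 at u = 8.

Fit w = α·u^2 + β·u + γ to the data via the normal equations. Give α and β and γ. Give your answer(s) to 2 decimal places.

α = 0.46, β = -2.68, γ = -0.08

Setting ∂/∂α … = 0 gives: 4722·α + 636·β + 90·γ = 465;  636·α + 90·β + 12·γ = 51;  90·α + 12·β + 4·γ = 9.
Solving the 3×3 system (Gaussian elimination) gives α = 599/1298, β = -3483/1298, γ = -54/649.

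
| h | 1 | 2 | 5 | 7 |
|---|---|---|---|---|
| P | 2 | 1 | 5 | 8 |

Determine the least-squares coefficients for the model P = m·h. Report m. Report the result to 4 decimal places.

With design matrix A, AᵀA = [[79]] and AᵀP = [85]ᵀ.
m = 85/79 = 1.07595.

m = 1.0759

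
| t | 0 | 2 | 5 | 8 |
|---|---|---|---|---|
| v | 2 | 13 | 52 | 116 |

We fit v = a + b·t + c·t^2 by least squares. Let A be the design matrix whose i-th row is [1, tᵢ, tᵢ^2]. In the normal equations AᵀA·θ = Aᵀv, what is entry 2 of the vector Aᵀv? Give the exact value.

1214

Entry 2 ↔ basis t, so (Aᵀv)_{2} = Σᵢ (t)·vᵢ = (0)·(2) + (2)·(13) + (5)·(52) + (8)·(116) = 1214.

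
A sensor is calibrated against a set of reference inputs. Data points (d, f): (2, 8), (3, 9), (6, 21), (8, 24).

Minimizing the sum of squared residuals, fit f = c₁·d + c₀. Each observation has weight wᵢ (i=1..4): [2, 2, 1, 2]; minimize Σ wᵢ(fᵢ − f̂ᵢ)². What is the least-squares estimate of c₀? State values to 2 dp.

With design matrix A, AᵀWA = [[190, 32]; [32, 7]] and AᵀWf = [596, 103]ᵀ.
Eliminating c₀: 7·(row 1) − 32·(row 2) gives 306·c₁ = 7·596 − 32·103 = 876, so c₁ = 146/51.
Then c₀ = (103 − 32·(146/51))/7 = 83/51.

c₀ = 1.63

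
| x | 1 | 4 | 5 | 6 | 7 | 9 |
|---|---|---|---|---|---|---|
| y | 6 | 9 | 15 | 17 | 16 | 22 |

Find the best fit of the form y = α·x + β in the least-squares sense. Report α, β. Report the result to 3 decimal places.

α = 2.027, β = 3.357

Forming AᵀA = [[208, 32]; [32, 6]] and Aᵀy = [529, 85]ᵀ gives AᵀA·[α, β]ᵀ = Aᵀy.
Δ = 208·6 − 32² = 224.
α = (529·6 − 32·85)/224 = 227/112; β = (208·85 − 32·529)/224 = 47/14.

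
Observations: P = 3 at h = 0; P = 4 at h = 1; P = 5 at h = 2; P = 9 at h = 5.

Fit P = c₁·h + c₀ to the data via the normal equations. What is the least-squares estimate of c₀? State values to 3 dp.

c₀ = 2.821

From the data, Σh·h = 30, Σh = 8, Σ1 = 4.
For MᵀP: Σh·P = 59, ΣP = 21.
Eliminating c₀: 4·(row 1) − 8·(row 2) gives 56·c₁ = 4·59 − 8·21 = 68, so c₁ = 17/14.
Then c₀ = (21 − 8·(17/14))/4 = 79/28.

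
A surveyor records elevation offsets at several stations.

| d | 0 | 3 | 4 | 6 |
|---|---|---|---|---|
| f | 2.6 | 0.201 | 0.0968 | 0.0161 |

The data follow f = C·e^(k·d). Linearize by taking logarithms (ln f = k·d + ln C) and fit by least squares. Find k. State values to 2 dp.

k = -0.84

Let Y = ln f. Fitting Y = k·d + ln C by least squares:
Σd = 13.0000, Σ(d)² = 61.0000, Σln f = -7.1130, Σd·ln f = -38.9274.
Equations: 61.0000·k + 13.0000·ln C = -38.9274;  13.0000·k + 4·ln C = -7.1130.
Slope k = (n·Σd·ln f − Σd·Σln f)/(n·Σ(d)² − (Σd)²) = (4·-38.9274 − 13.0000·-7.1130)/75.0000 = -0.84321; ln C = (Σln f − k·Σd)/n = 0.96219.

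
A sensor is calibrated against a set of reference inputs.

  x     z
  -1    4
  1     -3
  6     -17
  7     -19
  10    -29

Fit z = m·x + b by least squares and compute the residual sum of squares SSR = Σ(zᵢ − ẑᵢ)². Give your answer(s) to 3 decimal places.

With design matrix A, AᵀA = [[187, 23]; [23, 5]] and Aᵀz = [-532, -64]ᵀ.
Δ = 187·5 − 23² = 406.
m = ((-532)·5 − 23·(-64))/406 = -594/203; b = (187·(-64) − 23·(-532))/406 = 134/203.
Residuals: 12/29, -149/203, -3/29, 167/203, -81/203; SSR = 316/203.

SSR = 1.557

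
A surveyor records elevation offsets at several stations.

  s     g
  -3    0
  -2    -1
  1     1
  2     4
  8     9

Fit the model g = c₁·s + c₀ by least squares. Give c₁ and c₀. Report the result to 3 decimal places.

c₁ = 0.901, c₀ = 1.519

With design matrix A, AᵀA = [[82, 6]; [6, 5]] and Aᵀg = [83, 13]ᵀ.
det = 82·5 − 6² = 374.
c₁ = (83·5 − 6·13)/374 = 337/374; c₀ = (82·13 − 6·83)/374 = 284/187.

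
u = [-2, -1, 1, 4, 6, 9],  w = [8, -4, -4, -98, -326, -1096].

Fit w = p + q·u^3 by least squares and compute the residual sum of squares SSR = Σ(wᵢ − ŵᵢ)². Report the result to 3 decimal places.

The normal equations are: 6·p + 1001·q = -1520;  1001·p + 582259·q = -875736.
(Σ1 = 6, Σu^3 = 1001, Σu^3·u^3 = 582259, Σw = -1520, Σu^3·w = -875736.)
Eliminating q: 582259·(row 1) − 1001·(row 2) gives 2491553·p = 582259·(-1520) − 1001·(-875736) = -8421944, so p = -8421944/2491553.
Then q = ((-875736) − 1001·(-8421944/2491553))/582259 = -3732896/2491553.
Residuals: -1508800/2491553, -5277164/2491553, 2188628/2491553, 3155094/2491553, 2481202/2491553, -1038960/2491553; SSR = 20912840/2491553.

SSR = 8.393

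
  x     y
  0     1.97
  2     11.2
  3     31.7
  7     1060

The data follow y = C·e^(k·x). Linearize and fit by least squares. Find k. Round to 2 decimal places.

Taking logs, ln y = k·x + ln C, so regress ln y on x.
Sums: Σx = 12.0000, Σ(x)² = 62.0000, Σln y = 13.5163, Σx·ln y = 63.9629.
Normal system: [[62.0000, 12.0000]; [12.0000, 4]]·[k, ln C]ᵀ = [63.9629, 13.5163]ᵀ.
Solving (det = 104.0000): k = 0.90054, ln C = 0.67745.

k = 0.90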